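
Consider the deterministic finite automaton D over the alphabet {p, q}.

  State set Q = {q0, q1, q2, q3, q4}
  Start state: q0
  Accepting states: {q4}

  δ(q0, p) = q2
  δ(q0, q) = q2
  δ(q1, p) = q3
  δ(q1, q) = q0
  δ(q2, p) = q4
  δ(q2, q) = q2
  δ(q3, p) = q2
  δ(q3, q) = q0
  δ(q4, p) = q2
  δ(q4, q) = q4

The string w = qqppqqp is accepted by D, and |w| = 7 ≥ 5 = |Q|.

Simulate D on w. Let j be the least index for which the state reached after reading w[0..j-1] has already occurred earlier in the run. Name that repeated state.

State sequence: q0 -q-> q2 -q-> q2 -p-> q4 -p-> q2 -q-> q2 -q-> q2 -p-> q4
First repeat at step 2: q2 was already visited.

The earliest repeat is at step j = 2: D is in q2, which it already visited at step i = 1.
Pumping length from the standard proof: p = 5 (the number of states). The repeated state found above gives |xy| = j ≤ 5 and |y| = j − i ≥ 1.

q2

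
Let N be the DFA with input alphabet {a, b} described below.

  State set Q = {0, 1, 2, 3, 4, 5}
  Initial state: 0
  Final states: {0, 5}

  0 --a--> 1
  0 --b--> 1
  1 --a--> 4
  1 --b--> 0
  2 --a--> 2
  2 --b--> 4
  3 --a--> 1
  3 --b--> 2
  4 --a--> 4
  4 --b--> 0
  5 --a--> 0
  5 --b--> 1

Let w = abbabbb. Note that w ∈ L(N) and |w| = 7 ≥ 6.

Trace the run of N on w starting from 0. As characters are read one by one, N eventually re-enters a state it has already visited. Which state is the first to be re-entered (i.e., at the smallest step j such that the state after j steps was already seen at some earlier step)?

0

Run of N on w = a b b a b b b:
  step 0: 0  (start)
  step 1: 1  (read a: 0→1)
  step 2: 0  (read b: 1→0)   ← first repeat (0 seen earlier)
  step 3: 1  (read b: 0→1)
  step 4: 4  (read a: 1→4)
  step 5: 0  (read b: 4→0)
  step 6: 1  (read b: 0→1)
  step 7: 0  (read b: 1→0)

The earliest repeat is at step j = 2: N is in 0, which it already visited at step i = 0.
With |Q| = 6, pigeonhole forces a state repeat no later than step 6; the substring read between the first and second visits to that state can be pumped.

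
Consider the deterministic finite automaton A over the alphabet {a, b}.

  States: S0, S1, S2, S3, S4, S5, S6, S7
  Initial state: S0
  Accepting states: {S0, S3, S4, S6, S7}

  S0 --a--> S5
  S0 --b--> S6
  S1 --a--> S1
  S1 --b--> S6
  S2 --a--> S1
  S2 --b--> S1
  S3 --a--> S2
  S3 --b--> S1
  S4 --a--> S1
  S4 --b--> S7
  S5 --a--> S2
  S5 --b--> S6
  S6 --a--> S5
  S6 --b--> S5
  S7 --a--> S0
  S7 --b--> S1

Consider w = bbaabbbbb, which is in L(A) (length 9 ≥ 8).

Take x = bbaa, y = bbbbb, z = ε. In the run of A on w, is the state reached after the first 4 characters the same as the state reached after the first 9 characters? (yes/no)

no

Run of A on the first 9 characters of w = b b a a b b b b b:
  step 0: S0  (start)
  step 1: S6  (read b: S0→S6)
  step 2: S5  (read b: S6→S5)
  step 3: S2  (read a: S5→S2)
  step 4: S1  (read a: S2→S1)
  step 5: S6  (read b: S1→S6)
  step 6: S5  (read b: S6→S5)
  step 7: S6  (read b: S5→S6)
  step 8: S5  (read b: S6→S5)
  step 9: S6  (read b: S5→S6)

After x (step 4): S1. After xy (step 9): S6.
They differ (S1 ≠ S6), so y is not a cycle from the state after x; this split is not the one the pumping-lemma construction produces, and pumping y need not keep the string in L(A).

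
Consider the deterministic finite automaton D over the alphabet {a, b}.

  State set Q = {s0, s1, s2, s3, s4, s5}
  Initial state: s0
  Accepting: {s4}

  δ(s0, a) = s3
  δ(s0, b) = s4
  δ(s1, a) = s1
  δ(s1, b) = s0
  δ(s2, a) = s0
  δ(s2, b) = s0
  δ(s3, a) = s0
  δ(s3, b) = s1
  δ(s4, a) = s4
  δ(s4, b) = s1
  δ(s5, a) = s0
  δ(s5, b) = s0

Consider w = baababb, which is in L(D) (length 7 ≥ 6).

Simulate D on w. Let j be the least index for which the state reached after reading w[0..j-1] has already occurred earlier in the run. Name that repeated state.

s4

Run of D on w = b a a b a b b:
  step 0: s0  (start)
  step 1: s4  (read b: s0→s4)
  step 2: s4  (read a: s4→s4)   ← first repeat (s4 seen earlier)
  step 3: s4  (read a: s4→s4)
  step 4: s1  (read b: s4→s1)
  step 5: s1  (read a: s1→s1)
  step 6: s0  (read b: s1→s0)
  step 7: s4  (read b: s0→s4)

The earliest repeat is at step j = 2: D is in s4, which it already visited at step i = 1.
Since D has 6 states, any run of length ≥ 6 visits 6+1 states, so by pigeonhole some state repeats within the first 6 steps — that repeat gives the pumpable loop.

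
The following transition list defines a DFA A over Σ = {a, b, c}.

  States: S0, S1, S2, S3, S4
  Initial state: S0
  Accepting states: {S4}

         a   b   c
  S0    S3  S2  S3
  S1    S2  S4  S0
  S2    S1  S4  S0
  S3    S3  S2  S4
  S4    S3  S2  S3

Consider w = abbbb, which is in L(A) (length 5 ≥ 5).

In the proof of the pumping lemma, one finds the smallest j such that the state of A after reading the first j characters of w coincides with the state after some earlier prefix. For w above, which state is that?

State sequence: S0 -a-> S3 -b-> S2 -b-> S4 -b-> S2 -b-> S4
First repeat at step 4: S2 was already visited.

The earliest repeat is at step j = 4: A is in S2, which it already visited at step i = 2.

S2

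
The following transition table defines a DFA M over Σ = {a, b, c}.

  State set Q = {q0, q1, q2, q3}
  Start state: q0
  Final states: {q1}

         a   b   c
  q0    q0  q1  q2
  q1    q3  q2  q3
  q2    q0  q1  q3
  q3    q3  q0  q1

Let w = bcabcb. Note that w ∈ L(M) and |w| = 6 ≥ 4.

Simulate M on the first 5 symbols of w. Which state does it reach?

State sequence: q0 -b-> q1 -c-> q3 -a-> q3 -b-> q0 -c-> q2

After reading 5 characters, M is in state q2.
(This kind of state-tracing is the core of the pumping-lemma construction: with 4 states, pigeonhole forces a repeat within the first 4 steps.)

q2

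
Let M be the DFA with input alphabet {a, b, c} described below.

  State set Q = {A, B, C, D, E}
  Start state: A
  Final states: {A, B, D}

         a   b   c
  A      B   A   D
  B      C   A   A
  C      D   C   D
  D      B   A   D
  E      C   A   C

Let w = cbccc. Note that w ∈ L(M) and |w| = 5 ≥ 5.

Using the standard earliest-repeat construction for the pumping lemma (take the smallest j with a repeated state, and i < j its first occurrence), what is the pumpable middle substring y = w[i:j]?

Run of M on w = c b c c c:
  step 0: A  (start)
  step 1: D  (read c: A→D)
  step 2: A  (read b: D→A)   ← first repeat (A seen earlier)
  step 3: D  (read c: A→D)
  step 4: D  (read c: D→D)
  step 5: D  (read c: D→D)

So i = 0, j = 2, giving x = w[0:0] = ε, y = w[0:2] = cb, z = w[2:5] = ccc.
Check: |xy| = 2 ≤ 5 and |y| = 2 ≥ 1. Reading y takes M from A back to A, so every xyⁱz is accepted.

cb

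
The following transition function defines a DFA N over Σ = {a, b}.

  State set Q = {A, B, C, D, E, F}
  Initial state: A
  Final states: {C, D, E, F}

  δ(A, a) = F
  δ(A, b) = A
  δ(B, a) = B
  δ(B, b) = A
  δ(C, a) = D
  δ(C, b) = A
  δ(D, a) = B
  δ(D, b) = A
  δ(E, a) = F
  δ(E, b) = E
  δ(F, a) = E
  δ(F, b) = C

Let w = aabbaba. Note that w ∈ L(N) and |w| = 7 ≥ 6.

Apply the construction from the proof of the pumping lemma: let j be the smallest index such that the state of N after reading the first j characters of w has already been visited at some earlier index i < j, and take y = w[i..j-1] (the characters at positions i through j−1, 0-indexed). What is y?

State sequence: A -a-> F -a-> E -b-> E -b-> E -a-> F -b-> C -a-> D
First repeat at step 3: E was already visited.

So i = 2, j = 3, giving x = w[0:2] = aa, y = w[2:3] = b, z = w[3:7] = baba.
Check: |xy| = 3 ≤ 6 and |y| = 1 ≥ 1. Reading y takes N from E back to E, so every xyⁱz is accepted.
The DFA has 6 states, so the proof of the pumping lemma guarantees a repeated state among the first 6+1 visited; the segment between the two visits is the pumpable y.

b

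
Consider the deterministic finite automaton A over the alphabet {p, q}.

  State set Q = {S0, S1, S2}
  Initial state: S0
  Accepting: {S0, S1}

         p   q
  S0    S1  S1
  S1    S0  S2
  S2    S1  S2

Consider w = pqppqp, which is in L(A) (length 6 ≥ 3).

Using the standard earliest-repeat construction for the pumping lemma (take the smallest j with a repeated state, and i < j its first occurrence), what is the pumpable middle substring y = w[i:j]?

qp

Run of A on w = p q p p q p:
  step 0: S0  (start)
  step 1: S1  (read p: S0→S1)
  step 2: S2  (read q: S1→S2)
  step 3: S1  (read p: S2→S1)   ← first repeat (S1 seen earlier)
  step 4: S0  (read p: S1→S0)
  step 5: S1  (read q: S0→S1)
  step 6: S0  (read p: S1→S0)

So i = 1, j = 3, giving x = w[0:1] = p, y = w[1:3] = qp, z = w[3:6] = pqp.
Check: |xy| = 3 ≤ 3 and |y| = 2 ≥ 1. Reading y takes A from S1 back to S1, so every xyⁱz is accepted.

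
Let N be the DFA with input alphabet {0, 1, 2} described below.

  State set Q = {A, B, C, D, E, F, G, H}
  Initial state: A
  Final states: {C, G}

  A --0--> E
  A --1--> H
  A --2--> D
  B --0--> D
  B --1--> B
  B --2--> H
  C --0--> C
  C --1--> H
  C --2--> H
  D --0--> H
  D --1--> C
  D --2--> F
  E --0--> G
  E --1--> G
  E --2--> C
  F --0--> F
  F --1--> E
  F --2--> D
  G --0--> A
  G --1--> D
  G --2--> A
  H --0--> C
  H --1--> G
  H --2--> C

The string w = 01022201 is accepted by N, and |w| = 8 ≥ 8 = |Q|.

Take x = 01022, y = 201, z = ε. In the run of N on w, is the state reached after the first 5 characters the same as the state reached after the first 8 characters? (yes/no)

no

State sequence: A -0-> E -1-> G -0-> A -2-> D -2-> F -2-> D -0-> H -1-> G

After x (step 5): F. After xy (step 8): G.
They differ (F ≠ G), so y is not a cycle from the state after x; this split is not the one the pumping-lemma construction produces, and pumping y need not keep the string in L(N).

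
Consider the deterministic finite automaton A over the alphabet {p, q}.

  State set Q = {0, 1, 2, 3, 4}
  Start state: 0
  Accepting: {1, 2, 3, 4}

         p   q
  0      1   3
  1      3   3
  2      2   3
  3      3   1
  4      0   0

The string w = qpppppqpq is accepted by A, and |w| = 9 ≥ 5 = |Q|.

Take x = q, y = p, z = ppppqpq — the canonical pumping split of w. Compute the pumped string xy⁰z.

xy⁰z = xz = q·ppppqpq = qppppqpq.
Reading y = p takes A from 3 back to 3, so after x the machine is still in 3, and z then leads to the accepting state 1. Hence qppppqpq ∈ L(A).

qppppqpq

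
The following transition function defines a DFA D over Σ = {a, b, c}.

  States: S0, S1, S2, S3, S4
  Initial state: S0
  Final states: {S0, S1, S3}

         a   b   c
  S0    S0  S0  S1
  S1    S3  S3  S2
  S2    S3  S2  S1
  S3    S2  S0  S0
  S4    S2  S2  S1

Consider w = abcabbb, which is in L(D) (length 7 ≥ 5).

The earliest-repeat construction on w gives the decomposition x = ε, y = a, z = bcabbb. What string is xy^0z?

xy⁰z = xz = ε·bcabbb = bcabbb.
Reading y = a takes D from S0 back to S0, so after x the machine is still in S0, and z then leads to the accepting state S0. Hence bcabbb ∈ L(D).

bcabbb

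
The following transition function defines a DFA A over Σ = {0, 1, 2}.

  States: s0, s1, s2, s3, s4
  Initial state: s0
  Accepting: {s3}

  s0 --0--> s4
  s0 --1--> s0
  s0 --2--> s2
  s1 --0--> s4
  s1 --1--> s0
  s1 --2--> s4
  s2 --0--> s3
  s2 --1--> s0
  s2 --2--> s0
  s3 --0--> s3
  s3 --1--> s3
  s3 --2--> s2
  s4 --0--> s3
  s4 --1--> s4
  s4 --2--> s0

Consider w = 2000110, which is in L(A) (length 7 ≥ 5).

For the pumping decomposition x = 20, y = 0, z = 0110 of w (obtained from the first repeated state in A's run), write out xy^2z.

20000110

xy^2z = 20·0·0·0110 = 20000110.
Reading y = 0 takes A from s3 back to s3, so after x·y·y the machine is still in s3, and z then leads to the accepting state s3. Hence 20000110 ∈ L(A).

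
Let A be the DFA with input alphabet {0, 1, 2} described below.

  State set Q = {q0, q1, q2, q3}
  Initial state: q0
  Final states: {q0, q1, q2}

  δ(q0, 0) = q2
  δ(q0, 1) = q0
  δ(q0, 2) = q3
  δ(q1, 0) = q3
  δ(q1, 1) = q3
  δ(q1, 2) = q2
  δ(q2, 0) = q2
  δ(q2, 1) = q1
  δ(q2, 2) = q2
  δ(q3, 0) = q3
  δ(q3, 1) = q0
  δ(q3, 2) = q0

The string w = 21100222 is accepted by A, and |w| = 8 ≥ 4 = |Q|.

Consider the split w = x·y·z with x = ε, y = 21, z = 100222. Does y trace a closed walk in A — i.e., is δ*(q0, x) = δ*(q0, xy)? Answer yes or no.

yes

State sequence: q0 -2-> q3 -1-> q0

After x (step 0): q0. After xy (step 2): q0.
They match, so y = 21 drives A around a cycle from q0 back to itself; pumping y any number of times keeps A in q0 before reading z, and xyⁱz ∈ L(A) for every i ≥ 0.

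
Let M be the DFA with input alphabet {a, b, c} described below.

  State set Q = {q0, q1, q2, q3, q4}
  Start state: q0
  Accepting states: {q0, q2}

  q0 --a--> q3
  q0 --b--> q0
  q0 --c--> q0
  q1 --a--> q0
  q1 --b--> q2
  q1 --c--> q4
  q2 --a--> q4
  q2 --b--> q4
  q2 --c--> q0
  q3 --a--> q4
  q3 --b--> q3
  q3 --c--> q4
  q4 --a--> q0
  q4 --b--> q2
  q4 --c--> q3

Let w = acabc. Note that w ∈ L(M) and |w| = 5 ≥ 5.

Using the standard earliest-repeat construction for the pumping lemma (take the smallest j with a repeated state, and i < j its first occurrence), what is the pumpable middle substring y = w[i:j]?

State sequence: q0 -a-> q3 -c-> q4 -a-> q0 -b-> q0 -c-> q0
First repeat at step 3: q0 was already visited.

So i = 0, j = 3, giving x = w[0:0] = ε, y = w[0:3] = aca, z = w[3:5] = bc.
Check: |xy| = 3 ≤ 5 and |y| = 3 ≥ 1. Reading y takes M from q0 back to q0, so every xyⁱz is accepted.

aca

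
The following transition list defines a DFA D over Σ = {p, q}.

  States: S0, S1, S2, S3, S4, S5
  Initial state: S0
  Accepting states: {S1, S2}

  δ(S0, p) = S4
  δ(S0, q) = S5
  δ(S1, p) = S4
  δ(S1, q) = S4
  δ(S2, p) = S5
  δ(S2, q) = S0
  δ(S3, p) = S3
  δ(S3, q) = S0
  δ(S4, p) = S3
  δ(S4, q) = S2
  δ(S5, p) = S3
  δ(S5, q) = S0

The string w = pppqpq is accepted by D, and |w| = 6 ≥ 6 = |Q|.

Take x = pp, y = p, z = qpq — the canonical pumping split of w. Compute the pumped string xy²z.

xy^2z = pp·p·p·qpq = ppppqpq.
Reading y = p takes D from S3 back to S3, so after x·y·y the machine is still in S3, and z then leads to the accepting state S2. Hence ppppqpq ∈ L(D).

ppppqpq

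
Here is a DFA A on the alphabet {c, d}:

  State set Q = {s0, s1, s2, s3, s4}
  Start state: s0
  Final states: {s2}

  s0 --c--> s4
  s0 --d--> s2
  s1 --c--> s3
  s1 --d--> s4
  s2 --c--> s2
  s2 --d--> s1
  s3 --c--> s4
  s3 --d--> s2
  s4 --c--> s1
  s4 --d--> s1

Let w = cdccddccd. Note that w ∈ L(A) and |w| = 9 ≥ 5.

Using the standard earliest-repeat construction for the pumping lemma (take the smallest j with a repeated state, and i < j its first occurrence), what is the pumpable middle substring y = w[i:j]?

dcc

State sequence: s0 -c-> s4 -d-> s1 -c-> s3 -c-> s4 -d-> s1 -d-> s4 -c-> s1 -c-> s3 -d-> s2
First repeat at step 4: s4 was already visited.

So i = 1, j = 4, giving x = w[0:1] = c, y = w[1:4] = dcc, z = w[4:9] = ddccd.
Check: |xy| = 4 ≤ 5 and |y| = 3 ≥ 1. Reading y takes A from s4 back to s4, so every xyⁱz is accepted.
Since A has 5 states, any run of length ≥ 5 visits 5+1 states, so by pigeonhole some state repeats within the first 5 steps — that repeat gives the pumpable loop.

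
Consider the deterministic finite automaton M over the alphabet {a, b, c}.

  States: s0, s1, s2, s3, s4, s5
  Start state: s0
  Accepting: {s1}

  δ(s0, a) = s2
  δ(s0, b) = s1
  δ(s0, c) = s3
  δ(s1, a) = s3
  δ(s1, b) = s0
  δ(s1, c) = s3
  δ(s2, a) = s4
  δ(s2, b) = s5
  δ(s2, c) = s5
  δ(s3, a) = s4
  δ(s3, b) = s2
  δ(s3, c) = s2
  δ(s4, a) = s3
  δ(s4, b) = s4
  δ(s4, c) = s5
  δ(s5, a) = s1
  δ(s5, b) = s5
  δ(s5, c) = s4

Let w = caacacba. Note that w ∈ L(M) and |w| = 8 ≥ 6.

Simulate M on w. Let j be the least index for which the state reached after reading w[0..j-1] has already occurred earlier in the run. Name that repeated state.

Run of M on w = c a a c a c b a:
  step 0: s0  (start)
  step 1: s3  (read c: s0→s3)
  step 2: s4  (read a: s3→s4)
  step 3: s3  (read a: s4→s3)   ← first repeat (s3 seen earlier)
  step 4: s2  (read c: s3→s2)
  step 5: s4  (read a: s2→s4)
  step 6: s5  (read c: s4→s5)
  step 7: s5  (read b: s5→s5)
  step 8: s1  (read a: s5→s1)

The earliest repeat is at step j = 3: M is in s3, which it already visited at step i = 1.
The DFA has 6 states, so the proof of the pumping lemma guarantees a repeated state among the first 6+1 visited; the segment between the two visits is the pumpable y.

s3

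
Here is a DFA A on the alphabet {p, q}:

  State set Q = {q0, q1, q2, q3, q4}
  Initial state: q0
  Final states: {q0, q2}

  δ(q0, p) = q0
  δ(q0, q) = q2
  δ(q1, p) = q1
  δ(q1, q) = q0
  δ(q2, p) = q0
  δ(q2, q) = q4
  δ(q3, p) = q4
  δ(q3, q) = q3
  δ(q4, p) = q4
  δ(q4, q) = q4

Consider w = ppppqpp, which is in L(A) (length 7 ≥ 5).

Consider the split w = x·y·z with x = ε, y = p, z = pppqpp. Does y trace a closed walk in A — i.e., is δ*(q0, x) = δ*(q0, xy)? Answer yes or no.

State sequence: q0 -p-> q0

After x (step 0): q0. After xy (step 1): q0.
They match, so y = p drives A around a cycle from q0 back to itself; pumping y any number of times keeps A in q0 before reading z, and xyⁱz ∈ L(A) for every i ≥ 0.

yes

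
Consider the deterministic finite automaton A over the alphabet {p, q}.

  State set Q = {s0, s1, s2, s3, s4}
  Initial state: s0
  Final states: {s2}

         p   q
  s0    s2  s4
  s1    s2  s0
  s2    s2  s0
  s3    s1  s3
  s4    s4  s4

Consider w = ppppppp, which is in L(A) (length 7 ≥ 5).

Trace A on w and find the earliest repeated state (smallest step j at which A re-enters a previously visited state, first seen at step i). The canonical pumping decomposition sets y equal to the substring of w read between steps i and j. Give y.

p

Run of A on w = p p p p p p p:
  step 0: s0  (start)
  step 1: s2  (read p: s0→s2)
  step 2: s2  (read p: s2→s2)   ← first repeat (s2 seen earlier)
  step 3: s2  (read p: s2→s2)
  step 4: s2  (read p: s2→s2)
  step 5: s2  (read p: s2→s2)
  step 6: s2  (read p: s2→s2)
  step 7: s2  (read p: s2→s2)

So i = 1, j = 2, giving x = w[0:1] = p, y = w[1:2] = p, z = w[2:7] = ppppp.
Check: |xy| = 2 ≤ 5 and |y| = 1 ≥ 1. Reading y takes A from s2 back to s2, so every xyⁱz is accepted.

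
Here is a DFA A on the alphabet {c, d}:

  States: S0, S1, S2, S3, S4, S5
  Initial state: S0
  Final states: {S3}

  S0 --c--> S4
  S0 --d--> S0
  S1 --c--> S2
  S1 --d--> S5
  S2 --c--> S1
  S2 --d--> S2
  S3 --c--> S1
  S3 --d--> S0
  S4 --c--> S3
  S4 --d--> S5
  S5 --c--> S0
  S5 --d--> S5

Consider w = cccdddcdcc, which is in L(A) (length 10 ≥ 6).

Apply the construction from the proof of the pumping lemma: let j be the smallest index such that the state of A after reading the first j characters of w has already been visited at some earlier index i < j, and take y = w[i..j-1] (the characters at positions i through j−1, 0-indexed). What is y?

d

State sequence: S0 -c-> S4 -c-> S3 -c-> S1 -d-> S5 -d-> S5 -d-> S5 -c-> S0 -d-> S0 -c-> S4 -c-> S3
First repeat at step 5: S5 was already visited.

So i = 4, j = 5, giving x = w[0:4] = cccd, y = w[4:5] = d, z = w[5:10] = dcdcc.
Check: |xy| = 5 ≤ 6 and |y| = 1 ≥ 1. Reading y takes A from S5 back to S5, so every xyⁱz is accepted.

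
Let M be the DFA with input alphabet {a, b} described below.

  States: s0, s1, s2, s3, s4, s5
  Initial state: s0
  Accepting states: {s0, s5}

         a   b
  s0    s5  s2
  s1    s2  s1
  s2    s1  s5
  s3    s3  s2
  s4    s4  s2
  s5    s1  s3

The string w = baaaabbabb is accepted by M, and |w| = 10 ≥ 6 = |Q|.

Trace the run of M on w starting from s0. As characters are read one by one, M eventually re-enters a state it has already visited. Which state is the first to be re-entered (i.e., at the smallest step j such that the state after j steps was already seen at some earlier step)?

s2

Run of M on w = b a a a a b b a b b:
  step 0: s0  (start)
  step 1: s2  (read b: s0→s2)
  step 2: s1  (read a: s2→s1)
  step 3: s2  (read a: s1→s2)   ← first repeat (s2 seen earlier)
  step 4: s1  (read a: s2→s1)
  step 5: s2  (read a: s1→s2)
  step 6: s5  (read b: s2→s5)
  step 7: s3  (read b: s5→s3)
  step 8: s3  (read a: s3→s3)
  step 9: s2  (read b: s3→s2)
  step 10: s5  (read b: s2→s5)

The earliest repeat is at step j = 3: M is in s2, which it already visited at step i = 1.
Pumping length from the standard proof: p = 6 (the number of states). The repeated state found above gives |xy| = j ≤ 6 and |y| = j − i ≥ 1.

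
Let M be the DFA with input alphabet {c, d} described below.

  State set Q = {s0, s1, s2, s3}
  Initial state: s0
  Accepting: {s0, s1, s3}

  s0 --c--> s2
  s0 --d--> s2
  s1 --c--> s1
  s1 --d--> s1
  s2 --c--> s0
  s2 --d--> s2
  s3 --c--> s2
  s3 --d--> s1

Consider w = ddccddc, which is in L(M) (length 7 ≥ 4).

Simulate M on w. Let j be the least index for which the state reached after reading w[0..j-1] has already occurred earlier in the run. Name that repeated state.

Run of M on w = d d c c d d c:
  step 0: s0  (start)
  step 1: s2  (read d: s0→s2)
  step 2: s2  (read d: s2→s2)   ← first repeat (s2 seen earlier)
  step 3: s0  (read c: s2→s0)
  step 4: s2  (read c: s0→s2)
  step 5: s2  (read d: s2→s2)
  step 6: s2  (read d: s2→s2)
  step 7: s0  (read c: s2→s0)

The earliest repeat is at step j = 2: M is in s2, which it already visited at step i = 1.
The DFA has 4 states, so the proof of the pumping lemma guarantees a repeated state among the first 4+1 visited; the segment between the two visits is the pumpable y.

s2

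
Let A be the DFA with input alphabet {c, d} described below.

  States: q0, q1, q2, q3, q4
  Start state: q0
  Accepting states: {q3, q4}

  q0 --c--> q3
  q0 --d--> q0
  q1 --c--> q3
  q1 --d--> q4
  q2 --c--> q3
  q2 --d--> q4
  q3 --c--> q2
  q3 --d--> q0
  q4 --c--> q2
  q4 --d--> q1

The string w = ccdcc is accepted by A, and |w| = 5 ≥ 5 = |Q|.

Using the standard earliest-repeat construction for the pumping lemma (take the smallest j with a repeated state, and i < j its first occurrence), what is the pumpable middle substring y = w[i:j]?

Run of A on w = c c d c c:
  step 0: q0  (start)
  step 1: q3  (read c: q0→q3)
  step 2: q2  (read c: q3→q2)
  step 3: q4  (read d: q2→q4)
  step 4: q2  (read c: q4→q2)   ← first repeat (q2 seen earlier)
  step 5: q3  (read c: q2→q3)

So i = 2, j = 4, giving x = w[0:2] = cc, y = w[2:4] = dc, z = w[4:5] = c.
Check: |xy| = 4 ≤ 5 and |y| = 2 ≥ 1. Reading y takes A from q2 back to q2, so every xyⁱz is accepted.

dc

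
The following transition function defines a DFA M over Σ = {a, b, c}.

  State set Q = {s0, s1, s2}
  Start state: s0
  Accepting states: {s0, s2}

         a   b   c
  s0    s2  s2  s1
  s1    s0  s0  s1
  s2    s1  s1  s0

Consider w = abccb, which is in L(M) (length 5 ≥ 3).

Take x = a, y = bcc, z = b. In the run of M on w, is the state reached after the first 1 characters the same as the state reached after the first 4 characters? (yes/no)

Run of M on the first 4 characters of w = a b c c:
  step 0: s0  (start)
  step 1: s2  (read a: s0→s2)
  step 2: s1  (read b: s2→s1)
  step 3: s1  (read c: s1→s1)
  step 4: s1  (read c: s1→s1)

After x (step 1): s2. After xy (step 4): s1.
They differ (s2 ≠ s1), so y is not a cycle from the state after x; this split is not the one the pumping-lemma construction produces, and pumping y need not keep the string in L(M).

no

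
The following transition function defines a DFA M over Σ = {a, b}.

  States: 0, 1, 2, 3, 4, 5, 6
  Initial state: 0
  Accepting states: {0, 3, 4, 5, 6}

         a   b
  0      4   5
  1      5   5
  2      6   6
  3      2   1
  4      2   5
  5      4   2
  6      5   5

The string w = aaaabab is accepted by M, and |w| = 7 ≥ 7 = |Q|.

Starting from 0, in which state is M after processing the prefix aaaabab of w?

State sequence: 0 -a-> 4 -a-> 2 -a-> 6 -a-> 5 -b-> 2 -a-> 6 -b-> 5

After reading 7 characters, M is in state 5.

5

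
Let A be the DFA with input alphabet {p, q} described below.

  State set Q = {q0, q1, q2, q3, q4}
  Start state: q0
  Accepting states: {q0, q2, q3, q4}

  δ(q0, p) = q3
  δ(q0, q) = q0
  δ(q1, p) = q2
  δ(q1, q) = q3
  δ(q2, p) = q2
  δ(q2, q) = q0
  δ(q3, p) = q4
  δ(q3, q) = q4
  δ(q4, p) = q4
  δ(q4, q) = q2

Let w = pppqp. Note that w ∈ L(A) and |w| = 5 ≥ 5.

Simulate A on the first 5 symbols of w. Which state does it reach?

q2

Run of A on the first 5 characters of w = p p p q p:
  step 0: q0  (start)
  step 1: q3  (read p: q0→q3)
  step 2: q4  (read p: q3→q4)
  step 3: q4  (read p: q4→q4)
  step 4: q2  (read q: q4→q2)
  step 5: q2  (read p: q2→q2)

After reading 5 characters, A is in state q2.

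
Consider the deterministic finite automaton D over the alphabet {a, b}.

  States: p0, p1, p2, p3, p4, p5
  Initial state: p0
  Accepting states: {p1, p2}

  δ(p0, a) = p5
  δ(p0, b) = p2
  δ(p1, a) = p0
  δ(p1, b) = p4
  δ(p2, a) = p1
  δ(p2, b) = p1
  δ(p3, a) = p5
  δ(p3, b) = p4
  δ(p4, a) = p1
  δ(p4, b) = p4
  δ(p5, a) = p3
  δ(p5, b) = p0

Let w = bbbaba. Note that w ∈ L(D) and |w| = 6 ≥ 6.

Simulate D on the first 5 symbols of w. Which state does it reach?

p4

Run of D on the first 5 characters of w = b b b a b:
  step 0: p0  (start)
  step 1: p2  (read b: p0→p2)
  step 2: p1  (read b: p2→p1)
  step 3: p4  (read b: p1→p4)
  step 4: p1  (read a: p4→p1)
  step 5: p4  (read b: p1→p4)

After reading 5 characters, D is in state p4.
(This kind of state-tracing is the core of the pumping-lemma construction: with 6 states, pigeonhole forces a repeat within the first 6 steps.)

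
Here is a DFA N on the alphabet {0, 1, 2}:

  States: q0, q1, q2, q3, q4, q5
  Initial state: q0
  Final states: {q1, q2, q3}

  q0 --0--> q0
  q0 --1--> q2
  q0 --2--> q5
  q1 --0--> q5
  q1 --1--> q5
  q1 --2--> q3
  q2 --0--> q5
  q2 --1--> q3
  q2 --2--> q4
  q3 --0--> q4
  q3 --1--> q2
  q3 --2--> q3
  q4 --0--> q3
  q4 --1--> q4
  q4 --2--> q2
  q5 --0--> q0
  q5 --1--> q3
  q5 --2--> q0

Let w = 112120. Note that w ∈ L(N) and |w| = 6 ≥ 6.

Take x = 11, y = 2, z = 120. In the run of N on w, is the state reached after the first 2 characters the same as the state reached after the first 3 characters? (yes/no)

Run of N on the first 3 characters of w = 1 1 2:
  step 0: q0  (start)
  step 1: q2  (read 1: q0→q2)
  step 2: q3  (read 1: q2→q3)
  step 3: q3  (read 2: q3→q3)

After x (step 2): q3. After xy (step 3): q3.
They match, so y = 2 drives N around a cycle from q3 back to itself; pumping y any number of times keeps N in q3 before reading z, and xyⁱz ∈ L(N) for every i ≥ 0.

yes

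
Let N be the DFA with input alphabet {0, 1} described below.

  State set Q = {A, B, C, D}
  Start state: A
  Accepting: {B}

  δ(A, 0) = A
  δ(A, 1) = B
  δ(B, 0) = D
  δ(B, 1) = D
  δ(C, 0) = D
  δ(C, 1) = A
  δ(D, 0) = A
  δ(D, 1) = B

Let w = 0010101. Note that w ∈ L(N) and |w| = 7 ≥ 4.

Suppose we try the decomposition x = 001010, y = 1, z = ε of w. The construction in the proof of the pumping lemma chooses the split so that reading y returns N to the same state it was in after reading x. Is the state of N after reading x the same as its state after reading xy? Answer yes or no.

Run of N on the first 7 characters of w = 0 0 1 0 1 0 1:
  step 0: A  (start)
  step 1: A  (read 0: A→A)
  step 2: A  (read 0: A→A)
  step 3: B  (read 1: A→B)
  step 4: D  (read 0: B→D)
  step 5: B  (read 1: D→B)
  step 6: D  (read 0: B→D)
  step 7: B  (read 1: D→B)

After x (step 6): D. After xy (step 7): B.
They differ (D ≠ B), so y is not a cycle from the state after x; this split is not the one the pumping-lemma construction produces, and pumping y need not keep the string in L(N).

no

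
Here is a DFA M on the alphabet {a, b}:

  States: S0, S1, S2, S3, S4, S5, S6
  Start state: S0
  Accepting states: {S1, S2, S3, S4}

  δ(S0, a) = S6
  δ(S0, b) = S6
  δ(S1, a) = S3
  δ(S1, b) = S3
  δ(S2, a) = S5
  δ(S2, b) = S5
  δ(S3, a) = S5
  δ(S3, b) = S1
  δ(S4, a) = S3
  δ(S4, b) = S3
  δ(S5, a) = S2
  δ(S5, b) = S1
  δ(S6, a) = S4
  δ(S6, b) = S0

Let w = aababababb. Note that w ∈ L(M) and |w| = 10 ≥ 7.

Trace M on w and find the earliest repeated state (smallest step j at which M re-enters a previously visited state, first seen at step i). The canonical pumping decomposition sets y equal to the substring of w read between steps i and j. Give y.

aba

Run of M on w = a a b a b a b a b b:
  step 0: S0  (start)
  step 1: S6  (read a: S0→S6)
  step 2: S4  (read a: S6→S4)
  step 3: S3  (read b: S4→S3)
  step 4: S5  (read a: S3→S5)
  step 5: S1  (read b: S5→S1)
  step 6: S3  (read a: S1→S3)   ← first repeat (S3 seen earlier)
  step 7: S1  (read b: S3→S1)
  step 8: S3  (read a: S1→S3)
  step 9: S1  (read b: S3→S1)
  step 10: S3  (read b: S1→S3)

So i = 3, j = 6, giving x = w[0:3] = aab, y = w[3:6] = aba, z = w[6:10] = babb.
Check: |xy| = 6 ≤ 7 and |y| = 3 ≥ 1. Reading y takes M from S3 back to S3, so every xyⁱz is accepted.
Since M has 7 states, any run of length ≥ 7 visits 7+1 states, so by pigeonhole some state repeats within the first 7 steps — that repeat gives the pumpable loop.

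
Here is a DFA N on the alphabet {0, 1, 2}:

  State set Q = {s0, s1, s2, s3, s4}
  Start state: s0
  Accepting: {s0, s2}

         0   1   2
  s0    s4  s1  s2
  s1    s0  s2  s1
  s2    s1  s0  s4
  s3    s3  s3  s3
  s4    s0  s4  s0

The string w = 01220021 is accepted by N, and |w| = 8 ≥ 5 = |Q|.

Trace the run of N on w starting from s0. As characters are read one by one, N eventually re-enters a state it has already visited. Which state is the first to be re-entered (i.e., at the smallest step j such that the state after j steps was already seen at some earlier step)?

State sequence: s0 -0-> s4 -1-> s4 -2-> s0 -2-> s2 -0-> s1 -0-> s0 -2-> s2 -1-> s0
First repeat at step 2: s4 was already visited.

The earliest repeat is at step j = 2: N is in s4, which it already visited at step i = 1.
Pumping length from the standard proof: p = 5 (the number of states). The repeated state found above gives |xy| = j ≤ 5 and |y| = j − i ≥ 1.

s4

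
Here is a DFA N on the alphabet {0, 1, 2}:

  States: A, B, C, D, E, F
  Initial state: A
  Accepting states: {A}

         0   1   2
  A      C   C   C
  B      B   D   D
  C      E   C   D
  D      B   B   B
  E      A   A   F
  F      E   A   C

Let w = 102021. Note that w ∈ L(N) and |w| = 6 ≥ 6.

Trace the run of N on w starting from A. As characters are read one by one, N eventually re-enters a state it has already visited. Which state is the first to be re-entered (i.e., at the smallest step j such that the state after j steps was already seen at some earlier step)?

Run of N on w = 1 0 2 0 2 1:
  step 0: A  (start)
  step 1: C  (read 1: A→C)
  step 2: E  (read 0: C→E)
  step 3: F  (read 2: E→F)
  step 4: E  (read 0: F→E)   ← first repeat (E seen earlier)
  step 5: F  (read 2: E→F)
  step 6: A  (read 1: F→A)

The earliest repeat is at step j = 4: N is in E, which it already visited at step i = 2.
Pumping length from the standard proof: p = 6 (the number of states). The repeated state found above gives |xy| = j ≤ 6 and |y| = j − i ≥ 1.

E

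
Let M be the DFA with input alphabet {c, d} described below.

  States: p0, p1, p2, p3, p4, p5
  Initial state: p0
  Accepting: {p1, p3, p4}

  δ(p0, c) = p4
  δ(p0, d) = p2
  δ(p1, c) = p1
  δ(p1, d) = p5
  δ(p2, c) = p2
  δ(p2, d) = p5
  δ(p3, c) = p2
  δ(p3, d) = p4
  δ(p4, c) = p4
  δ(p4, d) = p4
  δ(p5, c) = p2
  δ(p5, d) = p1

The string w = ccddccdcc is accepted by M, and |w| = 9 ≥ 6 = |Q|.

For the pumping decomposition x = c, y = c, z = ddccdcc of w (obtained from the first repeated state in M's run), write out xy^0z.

xy⁰z = xz = c·ddccdcc = cddccdcc.
Reading y = c takes M from p4 back to p4, so after x the machine is still in p4, and z then leads to the accepting state p4. Hence cddccdcc ∈ L(M).

cddccdcc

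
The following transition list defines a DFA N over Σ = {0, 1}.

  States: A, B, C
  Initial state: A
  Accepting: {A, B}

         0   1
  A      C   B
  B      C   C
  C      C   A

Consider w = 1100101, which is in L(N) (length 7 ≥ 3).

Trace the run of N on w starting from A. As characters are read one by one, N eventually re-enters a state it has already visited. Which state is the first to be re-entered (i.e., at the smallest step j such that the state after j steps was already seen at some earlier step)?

State sequence: A -1-> B -1-> C -0-> C -0-> C -1-> A -0-> C -1-> A
First repeat at step 3: C was already visited.

The earliest repeat is at step j = 3: N is in C, which it already visited at step i = 2.

C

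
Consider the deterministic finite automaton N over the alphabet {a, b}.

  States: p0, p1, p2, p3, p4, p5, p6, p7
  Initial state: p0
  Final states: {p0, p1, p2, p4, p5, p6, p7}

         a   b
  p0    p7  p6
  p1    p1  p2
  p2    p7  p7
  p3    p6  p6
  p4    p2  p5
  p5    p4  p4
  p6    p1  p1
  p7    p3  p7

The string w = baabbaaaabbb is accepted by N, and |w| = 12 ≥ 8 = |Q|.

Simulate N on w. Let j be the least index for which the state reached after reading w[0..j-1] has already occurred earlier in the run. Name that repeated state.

Run of N on w = b a a b b a a a a b b b:
  step 0: p0  (start)
  step 1: p6  (read b: p0→p6)
  step 2: p1  (read a: p6→p1)
  step 3: p1  (read a: p1→p1)   ← first repeat (p1 seen earlier)
  step 4: p2  (read b: p1→p2)
  step 5: p7  (read b: p2→p7)
  step 6: p3  (read a: p7→p3)
  step 7: p6  (read a: p3→p6)
  step 8: p1  (read a: p6→p1)
  step 9: p1  (read a: p1→p1)
  step 10: p2  (read b: p1→p2)
  step 11: p7  (read b: p2→p7)
  step 12: p7  (read b: p7→p7)

The earliest repeat is at step j = 3: N is in p1, which it already visited at step i = 2.

p1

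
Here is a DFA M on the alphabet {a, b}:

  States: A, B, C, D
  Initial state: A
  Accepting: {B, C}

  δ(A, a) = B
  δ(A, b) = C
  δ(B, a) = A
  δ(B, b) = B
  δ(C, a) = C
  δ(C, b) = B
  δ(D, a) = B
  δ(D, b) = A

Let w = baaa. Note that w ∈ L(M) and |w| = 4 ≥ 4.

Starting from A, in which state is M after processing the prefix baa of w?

State sequence: A -b-> C -a-> C -a-> C

After reading 3 characters, M is in state C.
(This kind of state-tracing is the core of the pumping-lemma construction: with 4 states, pigeonhole forces a repeat within the first 4 steps.)

C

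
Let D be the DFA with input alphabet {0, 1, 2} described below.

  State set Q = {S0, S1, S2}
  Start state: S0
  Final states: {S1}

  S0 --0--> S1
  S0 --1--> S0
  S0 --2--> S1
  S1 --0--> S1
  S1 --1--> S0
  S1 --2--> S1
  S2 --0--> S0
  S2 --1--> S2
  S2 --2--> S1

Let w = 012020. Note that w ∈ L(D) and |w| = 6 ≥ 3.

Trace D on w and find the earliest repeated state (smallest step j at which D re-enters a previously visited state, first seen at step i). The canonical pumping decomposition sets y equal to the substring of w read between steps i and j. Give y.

01

State sequence: S0 -0-> S1 -1-> S0 -2-> S1 -0-> S1 -2-> S1 -0-> S1
First repeat at step 2: S0 was already visited.

So i = 0, j = 2, giving x = w[0:0] = ε, y = w[0:2] = 01, z = w[2:6] = 2020.
Check: |xy| = 2 ≤ 3 and |y| = 2 ≥ 1. Reading y takes D from S0 back to S0, so every xyⁱz is accepted.
Pumping length from the standard proof: p = 3 (the number of states). The repeated state found above gives |xy| = j ≤ 3 and |y| = j − i ≥ 1.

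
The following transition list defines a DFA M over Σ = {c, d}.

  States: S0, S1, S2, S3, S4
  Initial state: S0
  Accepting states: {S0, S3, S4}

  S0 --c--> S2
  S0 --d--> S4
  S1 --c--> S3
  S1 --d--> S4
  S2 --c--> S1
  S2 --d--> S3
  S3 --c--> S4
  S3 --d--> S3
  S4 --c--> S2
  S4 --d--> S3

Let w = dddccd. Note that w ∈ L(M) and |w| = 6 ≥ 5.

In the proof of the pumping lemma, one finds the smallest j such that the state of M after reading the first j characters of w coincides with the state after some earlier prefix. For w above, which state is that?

State sequence: S0 -d-> S4 -d-> S3 -d-> S3 -c-> S4 -c-> S2 -d-> S3
First repeat at step 3: S3 was already visited.

The earliest repeat is at step j = 3: M is in S3, which it already visited at step i = 2.
With |Q| = 5, pigeonhole forces a state repeat no later than step 5; the substring read between the first and second visits to that state can be pumped.

S3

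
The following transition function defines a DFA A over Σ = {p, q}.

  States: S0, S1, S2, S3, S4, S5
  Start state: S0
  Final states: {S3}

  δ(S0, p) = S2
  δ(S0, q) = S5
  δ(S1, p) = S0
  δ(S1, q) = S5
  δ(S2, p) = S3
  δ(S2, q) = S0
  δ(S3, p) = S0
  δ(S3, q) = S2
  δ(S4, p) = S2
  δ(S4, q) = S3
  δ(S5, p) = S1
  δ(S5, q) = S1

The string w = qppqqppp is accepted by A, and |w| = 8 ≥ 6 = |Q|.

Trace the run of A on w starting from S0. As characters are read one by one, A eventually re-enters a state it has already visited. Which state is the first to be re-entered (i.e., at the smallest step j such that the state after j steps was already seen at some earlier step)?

S0

Run of A on w = q p p q q p p p:
  step 0: S0  (start)
  step 1: S5  (read q: S0→S5)
  step 2: S1  (read p: S5→S1)
  step 3: S0  (read p: S1→S0)   ← first repeat (S0 seen earlier)
  step 4: S5  (read q: S0→S5)
  step 5: S1  (read q: S5→S1)
  step 6: S0  (read p: S1→S0)
  step 7: S2  (read p: S0→S2)
  step 8: S3  (read p: S2→S3)

The earliest repeat is at step j = 3: A is in S0, which it already visited at step i = 0.
Pumping length from the standard proof: p = 6 (the number of states). The repeated state found above gives |xy| = j ≤ 6 and |y| = j − i ≥ 1.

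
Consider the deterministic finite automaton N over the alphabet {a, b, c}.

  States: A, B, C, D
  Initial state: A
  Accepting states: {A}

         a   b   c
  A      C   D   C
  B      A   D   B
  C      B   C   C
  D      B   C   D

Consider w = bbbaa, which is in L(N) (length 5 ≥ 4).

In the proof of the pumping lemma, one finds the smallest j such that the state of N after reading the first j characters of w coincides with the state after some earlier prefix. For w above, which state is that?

State sequence: A -b-> D -b-> C -b-> C -a-> B -a-> A
First repeat at step 3: C was already visited.

The earliest repeat is at step j = 3: N is in C, which it already visited at step i = 2.
The DFA has 4 states, so the proof of the pumping lemma guarantees a repeated state among the first 4+1 visited; the segment between the two visits is the pumpable y.

C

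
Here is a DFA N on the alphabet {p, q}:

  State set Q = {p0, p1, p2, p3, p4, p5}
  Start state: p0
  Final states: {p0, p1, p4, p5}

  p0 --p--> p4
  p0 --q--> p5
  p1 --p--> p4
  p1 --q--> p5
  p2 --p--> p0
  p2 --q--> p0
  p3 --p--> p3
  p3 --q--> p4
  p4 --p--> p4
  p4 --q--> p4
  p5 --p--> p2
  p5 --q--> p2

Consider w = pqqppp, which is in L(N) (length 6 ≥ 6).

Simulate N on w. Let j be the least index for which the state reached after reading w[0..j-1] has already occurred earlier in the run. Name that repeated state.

Run of N on w = p q q p p p:
  step 0: p0  (start)
  step 1: p4  (read p: p0→p4)
  step 2: p4  (read q: p4→p4)   ← first repeat (p4 seen earlier)
  step 3: p4  (read q: p4→p4)
  step 4: p4  (read p: p4→p4)
  step 5: p4  (read p: p4→p4)
  step 6: p4  (read p: p4→p4)

The earliest repeat is at step j = 2: N is in p4, which it already visited at step i = 1.
Pumping length from the standard proof: p = 6 (the number of states). The repeated state found above gives |xy| = j ≤ 6 and |y| = j − i ≥ 1.

p4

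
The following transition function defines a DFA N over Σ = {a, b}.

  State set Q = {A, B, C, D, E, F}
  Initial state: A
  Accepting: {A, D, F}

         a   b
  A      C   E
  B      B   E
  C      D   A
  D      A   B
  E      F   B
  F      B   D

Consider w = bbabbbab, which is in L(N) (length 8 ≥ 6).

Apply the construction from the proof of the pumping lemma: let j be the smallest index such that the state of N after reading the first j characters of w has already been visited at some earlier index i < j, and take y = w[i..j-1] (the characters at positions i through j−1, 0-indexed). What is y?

State sequence: A -b-> E -b-> B -a-> B -b-> E -b-> B -b-> E -a-> F -b-> D
First repeat at step 3: B was already visited.

So i = 2, j = 3, giving x = w[0:2] = bb, y = w[2:3] = a, z = w[3:8] = bbbab.
Check: |xy| = 3 ≤ 6 and |y| = 1 ≥ 1. Reading y takes N from B back to B, so every xyⁱz is accepted.
Pumping length from the standard proof: p = 6 (the number of states). The repeated state found above gives |xy| = j ≤ 6 and |y| = j − i ≥ 1.

a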